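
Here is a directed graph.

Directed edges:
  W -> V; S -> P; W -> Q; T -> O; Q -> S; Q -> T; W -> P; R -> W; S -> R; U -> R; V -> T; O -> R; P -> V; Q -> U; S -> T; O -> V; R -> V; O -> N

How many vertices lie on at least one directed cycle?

9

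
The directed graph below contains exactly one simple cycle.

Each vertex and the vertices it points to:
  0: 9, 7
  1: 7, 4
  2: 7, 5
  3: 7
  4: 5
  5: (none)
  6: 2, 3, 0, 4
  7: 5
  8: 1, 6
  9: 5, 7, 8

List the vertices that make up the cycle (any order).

0, 6, 8, 9

DFS with gray/black marking from 8:
8 gray
  1 gray
    7 gray
      5 gray
      5 black
    7 black
    4 gray
      4→5: 5 black — skip
    4 black
  1 black
  6 gray
    2 gray
      2→7: 7 black — skip
      2→5: 5 black — skip
    2 black
    3 gray
      3→7: 7 black — skip
    3 black
    0 gray
      9 gray
        9→5: 5 black — skip
        9→7: 7 black — skip
        9→8: 8 is gray → back edge
Back edge closes the cycle 8 → 6 → 0 → 9 → 8; its vertices are {0, 6, 8, 9}.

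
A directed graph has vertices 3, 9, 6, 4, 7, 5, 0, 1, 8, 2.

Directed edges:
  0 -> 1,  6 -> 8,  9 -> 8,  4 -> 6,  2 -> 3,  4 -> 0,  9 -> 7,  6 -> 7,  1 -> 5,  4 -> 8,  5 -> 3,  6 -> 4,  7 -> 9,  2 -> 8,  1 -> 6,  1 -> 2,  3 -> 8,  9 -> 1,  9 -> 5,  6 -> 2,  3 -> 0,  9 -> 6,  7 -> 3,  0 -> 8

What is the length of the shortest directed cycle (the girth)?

For each vertex v, BFS finds the shortest path from v back to v.
The shortest such closed walk is 9 → 7 → 9, length 2.

2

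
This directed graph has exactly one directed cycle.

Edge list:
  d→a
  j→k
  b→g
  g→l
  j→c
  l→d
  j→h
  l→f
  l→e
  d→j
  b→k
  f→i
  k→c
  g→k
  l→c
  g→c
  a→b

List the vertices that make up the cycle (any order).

a, b, d, g, l

DFS with gray/black marking from l:
l gray
  c gray
  c black
  f gray
    i gray
    i black
  f black
  e gray
  e black
  d gray
    a gray
      b gray
        k gray
          k→c: c black — skip
        k black
        g gray
          g→l: l is gray → back edge
Back edge closes the cycle l → d → a → b → g → l; its vertices are {a, b, d, g, l}.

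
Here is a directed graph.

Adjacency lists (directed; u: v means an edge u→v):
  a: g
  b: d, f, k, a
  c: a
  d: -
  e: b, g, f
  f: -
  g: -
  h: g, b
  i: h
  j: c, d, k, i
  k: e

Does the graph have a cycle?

DFS with white/gray/black marking, starting from a:
a gray
  g gray
  g black
a black
b gray
  d gray
  d black
  f gray
  f black
  k gray
    e gray
      e→b: b is gray → back edge
Back edge found, so a cycle exists: b → k → e → b.

Yes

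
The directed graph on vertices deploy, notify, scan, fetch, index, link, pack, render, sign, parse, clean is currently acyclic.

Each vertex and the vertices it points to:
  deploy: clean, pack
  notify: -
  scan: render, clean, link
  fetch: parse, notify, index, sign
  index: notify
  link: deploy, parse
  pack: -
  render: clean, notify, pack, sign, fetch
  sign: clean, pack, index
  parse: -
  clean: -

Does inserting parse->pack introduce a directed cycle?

No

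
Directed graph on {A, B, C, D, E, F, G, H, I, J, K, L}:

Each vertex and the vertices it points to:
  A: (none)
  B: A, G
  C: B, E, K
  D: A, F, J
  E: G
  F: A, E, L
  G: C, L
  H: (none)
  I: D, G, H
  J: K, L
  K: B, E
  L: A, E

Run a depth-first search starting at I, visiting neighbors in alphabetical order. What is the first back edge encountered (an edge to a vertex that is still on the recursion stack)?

B->G

DFS from I (visiting neighbors in alphabetical order); mark gray on enter, black on exit:
I gray
  D gray
    A gray
    A black
    F gray
      F→A: A black — skip
      E gray
        G gray
          C gray
            B gray
              B→A: A black — skip
              B→G: G is gray → back edge
First back edge: B → G.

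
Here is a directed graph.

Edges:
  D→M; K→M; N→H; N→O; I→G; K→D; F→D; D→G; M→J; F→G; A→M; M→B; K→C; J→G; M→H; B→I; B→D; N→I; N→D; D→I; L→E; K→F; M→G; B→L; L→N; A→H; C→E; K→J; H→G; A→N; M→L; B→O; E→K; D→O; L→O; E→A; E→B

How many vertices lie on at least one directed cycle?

10

A vertex is on a directed cycle iff it belongs to a strongly connected component of size ≥ 2 (or has a self-loop).
The vertices on cycles are {A, B, C, D, E, F, K, L, M, N} — 10 in total.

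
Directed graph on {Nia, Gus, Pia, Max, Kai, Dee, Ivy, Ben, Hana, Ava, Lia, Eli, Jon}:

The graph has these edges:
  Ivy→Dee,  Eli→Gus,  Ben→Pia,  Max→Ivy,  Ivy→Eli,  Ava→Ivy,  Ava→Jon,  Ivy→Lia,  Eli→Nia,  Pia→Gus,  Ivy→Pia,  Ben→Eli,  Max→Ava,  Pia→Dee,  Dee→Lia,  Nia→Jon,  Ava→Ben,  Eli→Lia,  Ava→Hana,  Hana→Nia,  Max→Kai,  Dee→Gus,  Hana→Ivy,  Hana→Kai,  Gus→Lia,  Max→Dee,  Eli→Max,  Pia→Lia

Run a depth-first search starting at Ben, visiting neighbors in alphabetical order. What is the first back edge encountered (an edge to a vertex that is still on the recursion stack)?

Ava->Ben

DFS from Ben (visiting neighbors in alphabetical order); mark gray on enter, black on exit:
Ben gray
  Eli gray
    Gus gray
      Lia gray
      Lia black
    Gus black
    Eli→Lia: Lia black — skip
    Max gray
      Ava gray
        Ava→Ben: Ben is gray → back edge
First back edge: Ava → Ben.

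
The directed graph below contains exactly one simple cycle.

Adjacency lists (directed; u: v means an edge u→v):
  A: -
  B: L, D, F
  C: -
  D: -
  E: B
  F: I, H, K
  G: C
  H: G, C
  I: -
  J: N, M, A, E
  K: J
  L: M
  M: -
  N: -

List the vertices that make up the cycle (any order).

B, E, F, J, K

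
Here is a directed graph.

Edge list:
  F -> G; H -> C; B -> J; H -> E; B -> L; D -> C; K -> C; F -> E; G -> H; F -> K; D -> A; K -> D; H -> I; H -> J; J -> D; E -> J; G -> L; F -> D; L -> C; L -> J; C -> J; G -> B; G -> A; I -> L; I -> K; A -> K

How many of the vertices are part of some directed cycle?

A vertex is on a directed cycle iff it belongs to a strongly connected component of size ≥ 2 (or has a self-loop).
The vertices on cycles are {A, C, D, J, K} — 5 in total.

5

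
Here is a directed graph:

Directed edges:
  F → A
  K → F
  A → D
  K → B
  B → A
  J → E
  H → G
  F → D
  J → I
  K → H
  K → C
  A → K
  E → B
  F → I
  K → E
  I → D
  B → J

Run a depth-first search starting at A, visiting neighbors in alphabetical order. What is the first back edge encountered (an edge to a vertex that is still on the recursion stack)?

B->A

DFS from A (visiting neighbors in alphabetical order); mark gray on enter, black on exit:
A gray
  D gray
  D black
  K gray
    B gray
      B→A: A is gray → back edge
First back edge: B → A.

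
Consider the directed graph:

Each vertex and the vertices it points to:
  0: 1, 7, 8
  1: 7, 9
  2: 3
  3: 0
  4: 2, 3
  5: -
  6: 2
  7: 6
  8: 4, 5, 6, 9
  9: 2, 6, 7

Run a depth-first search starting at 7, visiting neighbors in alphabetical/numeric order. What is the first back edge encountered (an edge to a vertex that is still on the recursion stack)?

1->7

DFS from 7 (visiting neighbors in alphabetical/numeric order); mark gray on enter, black on exit:
7 gray
  6 gray
    2 gray
      3 gray
        0 gray
          1 gray
            1→7: 7 is gray → back edge
First back edge: 1 → 7.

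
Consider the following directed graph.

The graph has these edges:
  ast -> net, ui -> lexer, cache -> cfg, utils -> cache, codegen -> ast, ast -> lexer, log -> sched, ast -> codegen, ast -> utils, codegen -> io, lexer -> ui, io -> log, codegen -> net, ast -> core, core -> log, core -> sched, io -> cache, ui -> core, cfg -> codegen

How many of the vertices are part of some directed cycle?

8

A vertex is on a directed cycle iff it belongs to a strongly connected component of size ≥ 2 (or has a self-loop).
The vertices on cycles are {io, ui, ast, cfg, cache, lexer, utils, codegen} — 8 in total.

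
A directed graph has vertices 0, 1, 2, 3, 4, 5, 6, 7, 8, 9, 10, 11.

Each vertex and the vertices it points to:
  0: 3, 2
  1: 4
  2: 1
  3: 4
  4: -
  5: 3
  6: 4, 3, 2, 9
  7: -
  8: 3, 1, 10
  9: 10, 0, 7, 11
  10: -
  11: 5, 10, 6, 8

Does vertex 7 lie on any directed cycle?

No

7 lies on a cycle iff there is a path from 7 back to itself.
Exploring from 7, it never reaches itself; equivalently, its strongly connected component is a singleton.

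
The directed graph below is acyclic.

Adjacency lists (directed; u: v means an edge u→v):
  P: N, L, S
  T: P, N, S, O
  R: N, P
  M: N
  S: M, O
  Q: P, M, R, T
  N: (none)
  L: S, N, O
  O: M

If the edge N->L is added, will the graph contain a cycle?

Yes

Adding N→L creates a cycle iff L can already reach N.
Path from L: L → N.
So L → … → N → L is a cycle.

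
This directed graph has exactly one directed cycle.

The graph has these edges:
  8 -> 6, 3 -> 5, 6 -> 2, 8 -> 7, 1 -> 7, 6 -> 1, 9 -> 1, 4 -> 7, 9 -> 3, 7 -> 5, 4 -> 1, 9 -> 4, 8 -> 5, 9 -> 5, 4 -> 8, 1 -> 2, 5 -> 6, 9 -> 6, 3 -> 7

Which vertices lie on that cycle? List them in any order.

1, 5, 6, 7

DFS with gray/black marking from 6:
6 gray
  1 gray
    7 gray
      5 gray
        5→6: 6 is gray → back edge
Back edge closes the cycle 6 → 1 → 7 → 5 → 6; its vertices are {1, 5, 6, 7}.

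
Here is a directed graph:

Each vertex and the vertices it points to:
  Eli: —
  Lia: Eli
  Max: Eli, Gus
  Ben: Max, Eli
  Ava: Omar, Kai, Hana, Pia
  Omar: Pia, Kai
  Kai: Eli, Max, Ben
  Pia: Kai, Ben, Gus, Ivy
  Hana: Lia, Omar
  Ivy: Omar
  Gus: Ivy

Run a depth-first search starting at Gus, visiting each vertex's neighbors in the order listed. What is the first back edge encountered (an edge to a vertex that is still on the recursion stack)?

Max->Gus

DFS from Gus (visiting each vertex's neighbors in the order listed); mark gray on enter, black on exit:
Gus gray
  Ivy gray
    Omar gray
      Pia gray
        Kai gray
          Eli gray
          Eli black
          Max gray
            Max→Eli: Eli black — skip
            Max→Gus: Gus is gray → back edge
First back edge: Max → Gus.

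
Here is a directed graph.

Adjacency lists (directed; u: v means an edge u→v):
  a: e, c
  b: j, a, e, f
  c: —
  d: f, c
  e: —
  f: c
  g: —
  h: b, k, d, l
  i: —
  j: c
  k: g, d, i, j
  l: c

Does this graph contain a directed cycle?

No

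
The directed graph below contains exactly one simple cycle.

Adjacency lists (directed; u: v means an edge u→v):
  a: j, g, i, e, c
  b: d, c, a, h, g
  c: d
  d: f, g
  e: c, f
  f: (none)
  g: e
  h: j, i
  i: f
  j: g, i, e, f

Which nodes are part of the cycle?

c, d, e, g

DFS with gray/black marking from c:
c gray
  d gray
    f gray
    f black
    g gray
      e gray
        e→c: c is gray → back edge
Back edge closes the cycle c → d → g → e → c; its vertices are {c, d, e, g}.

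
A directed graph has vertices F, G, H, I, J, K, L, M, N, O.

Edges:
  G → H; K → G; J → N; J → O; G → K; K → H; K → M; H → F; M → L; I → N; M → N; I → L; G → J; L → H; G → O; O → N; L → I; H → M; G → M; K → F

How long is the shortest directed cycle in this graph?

For each vertex v, BFS finds the shortest path from v back to v.
The shortest such closed walk is G → K → G, length 2.

2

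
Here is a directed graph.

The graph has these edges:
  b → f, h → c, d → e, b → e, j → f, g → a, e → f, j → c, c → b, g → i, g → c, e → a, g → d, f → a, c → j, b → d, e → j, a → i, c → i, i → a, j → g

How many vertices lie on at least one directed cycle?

8

A vertex is on a directed cycle iff it belongs to a strongly connected component of size ≥ 2 (or has a self-loop).
The vertices on cycles are {a, b, c, d, e, g, i, j} — 8 in total.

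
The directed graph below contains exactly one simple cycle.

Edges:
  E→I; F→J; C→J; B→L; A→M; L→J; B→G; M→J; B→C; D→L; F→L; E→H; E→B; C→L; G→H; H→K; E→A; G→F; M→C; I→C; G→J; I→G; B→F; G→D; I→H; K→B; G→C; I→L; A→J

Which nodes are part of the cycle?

B, G, H, K

DFS with gray/black marking from B:
B gray
  L gray
    J gray
    J black
  L black
  F gray
    F→L: L black — skip
    F→J: J black — skip
  F black
  C gray
    C→L: L black — skip
    C→J: J black — skip
  C black
  G gray
    D gray
      D→L: L black — skip
    D black
    G→J: J black — skip
    G→F: F black — skip
    G→C: C black — skip
    H gray
      K gray
        K→B: B is gray → back edge
Back edge closes the cycle B → G → H → K → B; its vertices are {B, G, H, K}.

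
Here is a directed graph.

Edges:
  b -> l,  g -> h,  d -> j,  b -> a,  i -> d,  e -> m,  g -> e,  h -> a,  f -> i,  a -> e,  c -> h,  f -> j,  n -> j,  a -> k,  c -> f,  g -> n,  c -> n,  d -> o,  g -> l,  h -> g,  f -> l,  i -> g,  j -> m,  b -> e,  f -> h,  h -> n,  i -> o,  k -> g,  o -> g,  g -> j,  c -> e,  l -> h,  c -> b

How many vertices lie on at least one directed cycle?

A vertex is on a directed cycle iff it belongs to a strongly connected component of size ≥ 2 (or has a self-loop).
The vertices on cycles are {a, g, h, k, l} — 5 in total.

5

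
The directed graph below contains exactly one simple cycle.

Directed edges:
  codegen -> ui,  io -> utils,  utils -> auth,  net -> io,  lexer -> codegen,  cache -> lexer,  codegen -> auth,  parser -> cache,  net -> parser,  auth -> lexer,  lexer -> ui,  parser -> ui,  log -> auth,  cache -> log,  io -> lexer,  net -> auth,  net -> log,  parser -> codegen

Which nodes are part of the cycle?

auth, lexer, codegen

DFS with gray/black marking from lexer:
lexer gray
  codegen gray
    ui gray
    ui black
    auth gray
      auth→lexer: lexer is gray → back edge
Back edge closes the cycle lexer → codegen → auth → lexer; its vertices are {auth, lexer, codegen}.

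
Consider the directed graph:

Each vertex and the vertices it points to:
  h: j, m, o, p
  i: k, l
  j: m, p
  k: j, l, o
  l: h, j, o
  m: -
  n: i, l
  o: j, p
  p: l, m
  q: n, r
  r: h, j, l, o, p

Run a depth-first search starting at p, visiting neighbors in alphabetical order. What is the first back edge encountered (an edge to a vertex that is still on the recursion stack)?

j->p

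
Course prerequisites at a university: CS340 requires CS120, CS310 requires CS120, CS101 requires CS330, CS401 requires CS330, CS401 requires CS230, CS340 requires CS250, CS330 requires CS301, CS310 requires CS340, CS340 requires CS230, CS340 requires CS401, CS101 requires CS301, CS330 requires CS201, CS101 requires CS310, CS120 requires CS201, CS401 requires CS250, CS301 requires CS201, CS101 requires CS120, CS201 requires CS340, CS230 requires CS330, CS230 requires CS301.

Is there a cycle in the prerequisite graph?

Yes

DFS with white/gray/black marking, starting from CS101:
CS101 gray
  CS330 gray
    CS301 gray
      CS201 gray
        CS340 gray
          CS250 gray
          CS250 black
          CS401 gray
            CS401→CS330: CS330 is gray → back edge
Back edge found, so a cycle exists: CS330 → CS301 → CS201 → CS340 → CS401 → CS330.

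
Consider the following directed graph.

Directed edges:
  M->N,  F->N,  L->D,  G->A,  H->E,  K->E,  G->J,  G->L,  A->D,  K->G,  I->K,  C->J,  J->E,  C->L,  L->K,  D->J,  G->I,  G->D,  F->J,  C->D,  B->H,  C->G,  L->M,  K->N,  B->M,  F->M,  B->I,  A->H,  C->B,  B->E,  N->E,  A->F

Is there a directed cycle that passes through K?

K is on a cycle iff K can reach itself via ≥1 edge.
K → G → I → K — yes.

Yes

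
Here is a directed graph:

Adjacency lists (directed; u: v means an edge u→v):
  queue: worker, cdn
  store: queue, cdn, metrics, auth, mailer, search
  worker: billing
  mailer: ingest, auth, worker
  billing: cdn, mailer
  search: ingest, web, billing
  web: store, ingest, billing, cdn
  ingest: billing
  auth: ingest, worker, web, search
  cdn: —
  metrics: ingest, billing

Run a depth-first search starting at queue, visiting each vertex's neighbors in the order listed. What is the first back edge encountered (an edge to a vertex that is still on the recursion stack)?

ingest->billing

DFS from queue (visiting each vertex's neighbors in the order listed); mark gray on enter, black on exit:
queue gray
  worker gray
    billing gray
      cdn gray
      cdn black
      mailer gray
        ingest gray
          ingest→billing: billing is gray → back edge
First back edge: ingest → billing.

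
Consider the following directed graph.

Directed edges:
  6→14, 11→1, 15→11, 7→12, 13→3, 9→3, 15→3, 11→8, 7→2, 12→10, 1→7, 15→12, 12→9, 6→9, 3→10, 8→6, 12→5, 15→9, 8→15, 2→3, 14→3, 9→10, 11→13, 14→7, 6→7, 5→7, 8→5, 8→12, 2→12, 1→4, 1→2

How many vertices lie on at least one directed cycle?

A vertex is on a directed cycle iff it belongs to a strongly connected component of size ≥ 2 (or has a self-loop).
The vertices on cycles are {2, 5, 7, 8, 11, 12, 15} — 7 in total.

7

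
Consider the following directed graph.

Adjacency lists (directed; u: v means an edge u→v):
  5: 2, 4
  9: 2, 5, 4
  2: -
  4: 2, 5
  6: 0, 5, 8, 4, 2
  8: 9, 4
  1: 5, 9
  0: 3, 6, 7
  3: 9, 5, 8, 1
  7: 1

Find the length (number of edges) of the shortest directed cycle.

For each vertex v, BFS finds the shortest path from v back to v.
The shortest such closed walk is 0 → 6 → 0, length 2.

2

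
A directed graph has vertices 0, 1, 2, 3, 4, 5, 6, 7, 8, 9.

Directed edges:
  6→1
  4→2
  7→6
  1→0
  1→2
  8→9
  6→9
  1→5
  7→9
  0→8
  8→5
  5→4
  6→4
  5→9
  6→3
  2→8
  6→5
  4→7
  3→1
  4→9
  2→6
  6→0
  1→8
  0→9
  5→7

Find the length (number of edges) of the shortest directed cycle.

For each vertex v, BFS finds the shortest path from v back to v.
The shortest such closed walk is 2 → 6 → 4 → 2, length 3.

3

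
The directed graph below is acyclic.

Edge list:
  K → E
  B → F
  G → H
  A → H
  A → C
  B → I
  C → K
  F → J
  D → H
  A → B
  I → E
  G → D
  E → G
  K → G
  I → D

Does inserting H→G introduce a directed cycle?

Adding H→G creates a cycle iff G can already reach H.
Path from G: G → H.
So G → … → H → G is a cycle.

Yes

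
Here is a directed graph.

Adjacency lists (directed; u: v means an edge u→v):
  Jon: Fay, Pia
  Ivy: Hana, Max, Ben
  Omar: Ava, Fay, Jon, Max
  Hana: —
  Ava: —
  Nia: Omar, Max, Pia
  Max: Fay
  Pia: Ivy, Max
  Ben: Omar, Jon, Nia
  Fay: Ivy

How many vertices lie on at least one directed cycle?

8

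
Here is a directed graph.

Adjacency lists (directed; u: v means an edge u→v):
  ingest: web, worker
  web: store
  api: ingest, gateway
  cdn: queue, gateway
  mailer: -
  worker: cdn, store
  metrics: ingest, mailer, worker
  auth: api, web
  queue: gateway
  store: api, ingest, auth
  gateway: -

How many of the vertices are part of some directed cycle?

A vertex is on a directed cycle iff it belongs to a strongly connected component of size ≥ 2 (or has a self-loop).
The vertices on cycles are {api, web, auth, store, ingest, worker} — 6 in total.

6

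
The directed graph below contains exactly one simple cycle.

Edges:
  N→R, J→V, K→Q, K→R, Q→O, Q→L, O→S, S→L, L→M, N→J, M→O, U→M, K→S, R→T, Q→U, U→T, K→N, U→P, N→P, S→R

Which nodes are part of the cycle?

DFS with gray/black marking from O:
O gray
  S gray
    L gray
      M gray
        M→O: O is gray → back edge
Back edge closes the cycle O → S → L → M → O; its vertices are {L, M, O, S}.

L, M, O, S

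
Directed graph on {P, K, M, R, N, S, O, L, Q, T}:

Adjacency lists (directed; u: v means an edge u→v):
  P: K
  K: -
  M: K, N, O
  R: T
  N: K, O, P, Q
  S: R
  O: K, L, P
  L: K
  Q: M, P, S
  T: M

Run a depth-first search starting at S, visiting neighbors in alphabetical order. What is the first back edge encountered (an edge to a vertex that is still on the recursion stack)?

DFS from S (visiting neighbors in alphabetical order); mark gray on enter, black on exit:
S gray
  R gray
    T gray
      M gray
        K gray
        K black
        N gray
          N→K: K black — skip
          O gray
            O→K: K black — skip
            L gray
              L→K: K black — skip
            L black
            P gray
              P→K: K black — skip
            P black
          O black
          N→P: P black — skip
          Q gray
            Q→M: M is gray → back edge
First back edge: Q → M.

Q->M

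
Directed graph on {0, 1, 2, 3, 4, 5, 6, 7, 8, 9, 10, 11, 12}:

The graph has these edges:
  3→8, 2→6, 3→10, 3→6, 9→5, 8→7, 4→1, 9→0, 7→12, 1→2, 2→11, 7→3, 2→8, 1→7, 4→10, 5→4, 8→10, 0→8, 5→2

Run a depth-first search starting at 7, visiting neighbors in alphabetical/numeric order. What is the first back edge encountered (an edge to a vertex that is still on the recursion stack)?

8->7

DFS from 7 (visiting neighbors in alphabetical/numeric order); mark gray on enter, black on exit:
7 gray
  3 gray
    6 gray
    6 black
    8 gray
      8→7: 7 is gray → back edge
First back edge: 8 → 7.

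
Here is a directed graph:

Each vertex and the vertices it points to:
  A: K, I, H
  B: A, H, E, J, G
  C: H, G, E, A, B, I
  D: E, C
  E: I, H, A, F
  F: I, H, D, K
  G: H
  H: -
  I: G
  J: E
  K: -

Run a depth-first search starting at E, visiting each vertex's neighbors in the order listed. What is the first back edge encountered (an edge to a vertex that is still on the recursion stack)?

D->E

DFS from E (visiting each vertex's neighbors in the order listed); mark gray on enter, black on exit:
E gray
  I gray
    G gray
      H gray
      H black
    G black
  I black
  E→H: H black — skip
  A gray
    K gray
    K black
    A→I: I black — skip
    A→H: H black — skip
  A black
  F gray
    F→I: I black — skip
    F→H: H black — skip
    D gray
      D→E: E is gray → back edge
First back edge: D → E.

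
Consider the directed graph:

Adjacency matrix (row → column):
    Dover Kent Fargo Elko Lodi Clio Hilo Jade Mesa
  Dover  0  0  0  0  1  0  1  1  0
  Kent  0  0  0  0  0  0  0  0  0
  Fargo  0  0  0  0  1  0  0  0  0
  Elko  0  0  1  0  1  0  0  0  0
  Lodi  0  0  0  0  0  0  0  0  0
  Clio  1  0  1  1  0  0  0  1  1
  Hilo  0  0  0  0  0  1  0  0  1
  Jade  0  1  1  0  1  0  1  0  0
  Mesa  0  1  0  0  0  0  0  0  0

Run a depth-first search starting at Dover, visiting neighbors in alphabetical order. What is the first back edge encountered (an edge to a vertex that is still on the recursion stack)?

DFS from Dover (visiting neighbors in alphabetical order); mark gray on enter, black on exit:
Dover gray
  Hilo gray
    Clio gray
      Clio→Dover: Dover is gray → back edge
First back edge: Clio → Dover.

Clio->Dover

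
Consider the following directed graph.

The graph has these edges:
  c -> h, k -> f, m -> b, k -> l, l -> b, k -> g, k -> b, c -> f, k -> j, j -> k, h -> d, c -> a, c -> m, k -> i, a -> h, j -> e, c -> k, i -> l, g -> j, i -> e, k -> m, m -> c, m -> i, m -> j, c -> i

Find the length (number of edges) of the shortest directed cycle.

2

For each vertex v, BFS finds the shortest path from v back to v.
The shortest such closed walk is c → m → c, length 2.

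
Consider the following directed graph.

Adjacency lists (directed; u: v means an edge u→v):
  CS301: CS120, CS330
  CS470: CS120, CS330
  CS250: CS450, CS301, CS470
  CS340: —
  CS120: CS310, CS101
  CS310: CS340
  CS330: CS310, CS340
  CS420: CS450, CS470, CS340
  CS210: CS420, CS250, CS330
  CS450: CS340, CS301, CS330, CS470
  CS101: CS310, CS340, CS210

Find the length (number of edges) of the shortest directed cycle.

For each vertex v, BFS finds the shortest path from v back to v.
The shortest such closed walk is CS101 → CS210 → CS420 → CS470 → CS120 → CS101, length 5.

5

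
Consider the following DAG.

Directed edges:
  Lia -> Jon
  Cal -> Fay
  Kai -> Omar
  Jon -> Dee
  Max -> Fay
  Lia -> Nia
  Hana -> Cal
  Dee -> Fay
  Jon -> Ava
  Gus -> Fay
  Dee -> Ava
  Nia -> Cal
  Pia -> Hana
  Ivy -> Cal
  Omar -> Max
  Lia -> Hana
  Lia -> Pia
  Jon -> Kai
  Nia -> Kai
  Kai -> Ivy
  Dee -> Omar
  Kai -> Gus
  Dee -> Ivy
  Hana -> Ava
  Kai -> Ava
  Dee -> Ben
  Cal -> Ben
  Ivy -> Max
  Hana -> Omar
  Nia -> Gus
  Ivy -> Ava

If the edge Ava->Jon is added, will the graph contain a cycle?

Yes

Adding Ava→Jon creates a cycle iff Jon can already reach Ava.
Path from Jon: Jon → Ava.
So Jon → … → Ava → Jon is a cycle.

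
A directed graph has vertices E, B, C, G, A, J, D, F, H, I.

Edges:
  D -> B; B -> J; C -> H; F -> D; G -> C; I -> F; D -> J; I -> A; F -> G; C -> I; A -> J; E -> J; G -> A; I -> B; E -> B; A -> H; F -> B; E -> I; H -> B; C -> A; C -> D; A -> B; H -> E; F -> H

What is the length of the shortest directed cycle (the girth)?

For each vertex v, BFS finds the shortest path from v back to v.
The shortest such closed walk is G → C → I → F → G, length 4.

4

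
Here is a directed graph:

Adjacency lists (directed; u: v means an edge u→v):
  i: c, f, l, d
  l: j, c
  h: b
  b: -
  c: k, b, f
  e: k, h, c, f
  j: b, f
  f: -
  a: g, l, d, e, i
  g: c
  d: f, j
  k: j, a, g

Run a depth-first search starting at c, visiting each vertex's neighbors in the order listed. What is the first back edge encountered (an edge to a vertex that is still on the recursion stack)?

g->c

DFS from c (visiting each vertex's neighbors in the order listed); mark gray on enter, black on exit:
c gray
  k gray
    j gray
      b gray
      b black
      f gray
      f black
    j black
    a gray
      g gray
        g→c: c is gray → back edge
First back edge: g → c.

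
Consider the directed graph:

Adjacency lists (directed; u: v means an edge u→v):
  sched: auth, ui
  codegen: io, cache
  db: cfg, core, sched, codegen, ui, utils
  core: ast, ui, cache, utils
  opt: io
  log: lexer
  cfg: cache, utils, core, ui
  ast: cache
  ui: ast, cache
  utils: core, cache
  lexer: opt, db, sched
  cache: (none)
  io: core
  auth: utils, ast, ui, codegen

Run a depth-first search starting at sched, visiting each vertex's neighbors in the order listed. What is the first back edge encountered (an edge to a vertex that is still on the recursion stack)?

DFS from sched (visiting each vertex's neighbors in the order listed); mark gray on enter, black on exit:
sched gray
  auth gray
    utils gray
      core gray
        ast gray
          cache gray
          cache black
        ast black
        ui gray
          ui→ast: ast black — skip
          ui→cache: cache black — skip
        ui black
        core→cache: cache black — skip
        core→utils: utils is gray → back edge
First back edge: core → utils.

core->utils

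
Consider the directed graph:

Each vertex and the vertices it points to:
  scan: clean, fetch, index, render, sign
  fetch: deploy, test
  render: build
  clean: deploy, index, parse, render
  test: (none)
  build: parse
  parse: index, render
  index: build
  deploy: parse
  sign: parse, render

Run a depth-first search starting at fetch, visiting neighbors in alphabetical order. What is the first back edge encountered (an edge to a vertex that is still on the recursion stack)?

DFS from fetch (visiting neighbors in alphabetical order); mark gray on enter, black on exit:
fetch gray
  deploy gray
    parse gray
      index gray
        build gray
          build→parse: parse is gray → back edge
First back edge: build → parse.

build->parse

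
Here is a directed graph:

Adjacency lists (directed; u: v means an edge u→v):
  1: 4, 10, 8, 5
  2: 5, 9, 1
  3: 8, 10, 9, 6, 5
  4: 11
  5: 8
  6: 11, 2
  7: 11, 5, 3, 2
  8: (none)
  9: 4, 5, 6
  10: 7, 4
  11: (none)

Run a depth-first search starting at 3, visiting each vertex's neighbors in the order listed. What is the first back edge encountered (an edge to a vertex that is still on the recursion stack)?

7->3

DFS from 3 (visiting each vertex's neighbors in the order listed); mark gray on enter, black on exit:
3 gray
  8 gray
  8 black
  10 gray
    7 gray
      11 gray
      11 black
      5 gray
        5→8: 8 black — skip
      5 black
      7→3: 3 is gray → back edge
First back edge: 7 → 3.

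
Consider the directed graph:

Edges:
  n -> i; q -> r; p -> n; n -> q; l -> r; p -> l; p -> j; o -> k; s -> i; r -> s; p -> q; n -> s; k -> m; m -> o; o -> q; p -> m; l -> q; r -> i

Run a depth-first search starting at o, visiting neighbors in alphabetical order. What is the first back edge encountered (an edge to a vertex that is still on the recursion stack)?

m→o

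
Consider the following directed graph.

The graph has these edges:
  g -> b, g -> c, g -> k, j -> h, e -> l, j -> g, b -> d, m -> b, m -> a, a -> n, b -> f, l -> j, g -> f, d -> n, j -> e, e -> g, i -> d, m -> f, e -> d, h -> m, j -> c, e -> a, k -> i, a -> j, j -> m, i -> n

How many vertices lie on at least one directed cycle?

6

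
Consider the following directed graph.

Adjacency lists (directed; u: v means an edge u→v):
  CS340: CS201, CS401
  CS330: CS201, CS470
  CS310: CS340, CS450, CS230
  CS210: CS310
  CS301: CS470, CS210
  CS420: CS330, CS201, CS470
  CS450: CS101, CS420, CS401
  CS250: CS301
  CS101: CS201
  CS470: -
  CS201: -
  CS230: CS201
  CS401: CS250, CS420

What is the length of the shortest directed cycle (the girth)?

6

For each vertex v, BFS finds the shortest path from v back to v.
The shortest such closed walk is CS210 → CS310 → CS340 → CS401 → CS250 → CS301 → CS210, length 6.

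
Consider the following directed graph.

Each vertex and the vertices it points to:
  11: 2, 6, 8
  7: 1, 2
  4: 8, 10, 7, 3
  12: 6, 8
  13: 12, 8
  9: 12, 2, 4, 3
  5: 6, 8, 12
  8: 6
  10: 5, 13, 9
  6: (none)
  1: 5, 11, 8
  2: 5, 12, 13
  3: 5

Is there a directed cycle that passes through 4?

Yes

4 is on a cycle iff 4 can reach itself via ≥1 edge.
4 → 10 → 9 → 4 — yes.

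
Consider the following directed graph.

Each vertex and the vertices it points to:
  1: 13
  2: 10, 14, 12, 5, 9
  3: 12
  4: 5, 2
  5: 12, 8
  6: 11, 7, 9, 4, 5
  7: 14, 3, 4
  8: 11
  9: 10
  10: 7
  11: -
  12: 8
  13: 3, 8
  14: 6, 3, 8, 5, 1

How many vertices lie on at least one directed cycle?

A vertex is on a directed cycle iff it belongs to a strongly connected component of size ≥ 2 (or has a self-loop).
The vertices on cycles are {2, 4, 6, 7, 9, 10, 14} — 7 in total.

7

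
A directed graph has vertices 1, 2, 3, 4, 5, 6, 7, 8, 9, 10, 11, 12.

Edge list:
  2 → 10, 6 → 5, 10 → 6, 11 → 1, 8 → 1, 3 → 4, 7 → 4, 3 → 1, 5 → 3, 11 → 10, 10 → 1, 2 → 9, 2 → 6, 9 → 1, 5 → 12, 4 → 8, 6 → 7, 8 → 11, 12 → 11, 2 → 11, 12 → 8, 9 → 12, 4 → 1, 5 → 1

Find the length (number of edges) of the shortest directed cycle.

5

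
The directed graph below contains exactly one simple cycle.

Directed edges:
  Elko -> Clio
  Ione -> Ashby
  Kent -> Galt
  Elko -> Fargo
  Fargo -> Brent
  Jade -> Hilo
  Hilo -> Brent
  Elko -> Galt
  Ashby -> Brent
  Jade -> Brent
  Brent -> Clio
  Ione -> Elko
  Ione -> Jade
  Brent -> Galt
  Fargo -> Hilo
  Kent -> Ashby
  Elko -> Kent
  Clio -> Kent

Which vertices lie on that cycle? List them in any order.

DFS with gray/black marking from Kent:
Kent gray
  Galt gray
  Galt black
  Ashby gray
    Brent gray
      Clio gray
        Clio→Kent: Kent is gray → back edge
Back edge closes the cycle Kent → Ashby → Brent → Clio → Kent; its vertices are {Clio, Kent, Ashby, Brent}.

Clio, Kent, Ashby, Brent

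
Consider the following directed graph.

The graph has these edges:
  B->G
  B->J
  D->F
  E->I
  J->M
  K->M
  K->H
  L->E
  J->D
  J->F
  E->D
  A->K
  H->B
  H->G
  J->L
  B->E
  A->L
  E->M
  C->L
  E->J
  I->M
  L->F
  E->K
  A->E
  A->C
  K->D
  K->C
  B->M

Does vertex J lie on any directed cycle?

J is on a cycle iff J can reach itself via ≥1 edge.
J → L → E → J — yes.

Yes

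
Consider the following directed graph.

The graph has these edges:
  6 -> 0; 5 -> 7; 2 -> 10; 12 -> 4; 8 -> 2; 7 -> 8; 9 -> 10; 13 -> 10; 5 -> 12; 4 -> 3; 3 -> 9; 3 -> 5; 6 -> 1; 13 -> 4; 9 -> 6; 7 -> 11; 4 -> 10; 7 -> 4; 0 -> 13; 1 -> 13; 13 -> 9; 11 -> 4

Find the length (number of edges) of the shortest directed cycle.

4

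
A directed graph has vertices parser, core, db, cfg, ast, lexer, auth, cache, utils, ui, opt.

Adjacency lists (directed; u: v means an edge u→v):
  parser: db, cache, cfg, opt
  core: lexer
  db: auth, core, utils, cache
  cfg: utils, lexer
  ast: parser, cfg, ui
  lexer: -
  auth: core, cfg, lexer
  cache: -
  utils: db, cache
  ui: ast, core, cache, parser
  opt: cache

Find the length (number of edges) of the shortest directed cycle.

For each vertex v, BFS finds the shortest path from v back to v.
The shortest such closed walk is ast → ui → ast, length 2.

2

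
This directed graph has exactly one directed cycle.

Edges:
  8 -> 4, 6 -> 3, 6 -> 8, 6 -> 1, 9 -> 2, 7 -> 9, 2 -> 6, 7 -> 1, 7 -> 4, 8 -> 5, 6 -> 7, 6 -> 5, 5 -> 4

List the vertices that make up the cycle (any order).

2, 6, 7, 9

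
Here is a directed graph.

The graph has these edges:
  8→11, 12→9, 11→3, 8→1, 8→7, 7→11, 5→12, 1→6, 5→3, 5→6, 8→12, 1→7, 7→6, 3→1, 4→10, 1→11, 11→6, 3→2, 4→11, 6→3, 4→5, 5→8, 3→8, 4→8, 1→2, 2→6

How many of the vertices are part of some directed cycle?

A vertex is on a directed cycle iff it belongs to a strongly connected component of size ≥ 2 (or has a self-loop).
The vertices on cycles are {1, 2, 3, 6, 7, 8, 11} — 7 in total.

7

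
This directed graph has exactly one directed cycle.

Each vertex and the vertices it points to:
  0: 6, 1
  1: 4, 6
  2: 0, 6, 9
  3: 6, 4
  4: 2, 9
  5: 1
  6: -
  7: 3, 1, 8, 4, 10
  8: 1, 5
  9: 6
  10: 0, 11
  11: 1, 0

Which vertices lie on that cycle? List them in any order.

0, 1, 2, 4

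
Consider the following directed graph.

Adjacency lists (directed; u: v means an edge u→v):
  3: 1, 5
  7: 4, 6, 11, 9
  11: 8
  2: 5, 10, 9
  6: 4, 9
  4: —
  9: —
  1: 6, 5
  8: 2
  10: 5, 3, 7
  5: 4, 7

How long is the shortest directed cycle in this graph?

5

For each vertex v, BFS finds the shortest path from v back to v.
The shortest such closed walk is 8 → 2 → 5 → 7 → 11 → 8, length 5.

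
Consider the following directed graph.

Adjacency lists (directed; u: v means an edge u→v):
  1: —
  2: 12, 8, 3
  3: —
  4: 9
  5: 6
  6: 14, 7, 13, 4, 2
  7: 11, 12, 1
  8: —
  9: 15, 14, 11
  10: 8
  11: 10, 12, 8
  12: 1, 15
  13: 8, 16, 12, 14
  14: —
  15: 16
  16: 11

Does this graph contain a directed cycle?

DFS with white/gray/black marking, starting from 11:
11 gray
  10 gray
    8 gray
    8 black
  10 black
  12 gray
    1 gray
    1 black
    15 gray
      16 gray
        16→11: 11 is gray → back edge
Back edge found, so a cycle exists: 11 → 12 → 15 → 16 → 11.

Yes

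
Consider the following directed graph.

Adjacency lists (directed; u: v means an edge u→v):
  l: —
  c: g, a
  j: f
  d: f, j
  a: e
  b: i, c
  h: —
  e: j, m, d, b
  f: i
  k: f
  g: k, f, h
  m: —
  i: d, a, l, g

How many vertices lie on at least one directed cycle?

A vertex is on a directed cycle iff it belongs to a strongly connected component of size ≥ 2 (or has a self-loop).
The vertices on cycles are {a, b, c, d, e, f, g, i, j, k} — 10 in total.

10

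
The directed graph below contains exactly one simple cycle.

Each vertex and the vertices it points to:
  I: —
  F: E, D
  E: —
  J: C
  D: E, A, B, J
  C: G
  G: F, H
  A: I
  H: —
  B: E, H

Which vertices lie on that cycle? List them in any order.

C, D, F, G, J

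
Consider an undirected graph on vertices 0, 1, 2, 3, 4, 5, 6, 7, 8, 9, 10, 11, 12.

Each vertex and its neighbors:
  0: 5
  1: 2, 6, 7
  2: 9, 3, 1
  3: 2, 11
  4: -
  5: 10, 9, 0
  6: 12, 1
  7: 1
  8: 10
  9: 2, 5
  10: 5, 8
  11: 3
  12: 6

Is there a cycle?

No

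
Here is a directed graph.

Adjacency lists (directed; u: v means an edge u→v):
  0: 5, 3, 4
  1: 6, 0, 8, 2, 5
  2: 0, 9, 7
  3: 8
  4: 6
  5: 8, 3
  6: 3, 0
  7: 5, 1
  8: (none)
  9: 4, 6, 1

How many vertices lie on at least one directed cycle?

A vertex is on a directed cycle iff it belongs to a strongly connected component of size ≥ 2 (or has a self-loop).
The vertices on cycles are {0, 1, 2, 4, 6, 7, 9} — 7 in total.

7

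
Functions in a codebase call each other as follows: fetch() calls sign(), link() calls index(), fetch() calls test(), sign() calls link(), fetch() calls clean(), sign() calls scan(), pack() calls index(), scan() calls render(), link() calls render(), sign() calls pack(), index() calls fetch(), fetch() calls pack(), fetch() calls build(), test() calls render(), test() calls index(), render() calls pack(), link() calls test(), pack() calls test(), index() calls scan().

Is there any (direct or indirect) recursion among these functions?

DFS with white/gray/black marking, starting from pack:
pack gray
  index gray
    fetch gray
      clean gray
      clean black
      fetch→pack: pack is gray → back edge
Back edge found, so a cycle exists: pack → index → fetch → pack.

Yes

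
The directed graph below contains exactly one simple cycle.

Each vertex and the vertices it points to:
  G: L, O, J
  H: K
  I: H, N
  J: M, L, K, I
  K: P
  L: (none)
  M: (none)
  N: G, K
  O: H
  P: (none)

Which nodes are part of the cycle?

DFS with gray/black marking from G:
G gray
  L gray
  L black
  O gray
    H gray
      K gray
        P gray
        P black
      K black
    H black
  O black
  J gray
    M gray
    M black
    J→L: L black — skip
    J→K: K black — skip
    I gray
      I→H: H black — skip
      N gray
        N→G: G is gray → back edge
Back edge closes the cycle G → J → I → N → G; its vertices are {G, I, J, N}.

G, I, J, N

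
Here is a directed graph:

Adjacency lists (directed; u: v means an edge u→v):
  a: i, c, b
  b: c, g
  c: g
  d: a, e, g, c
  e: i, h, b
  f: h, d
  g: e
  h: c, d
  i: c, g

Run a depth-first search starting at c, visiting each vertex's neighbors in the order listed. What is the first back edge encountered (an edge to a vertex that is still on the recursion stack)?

i->c

DFS from c (visiting each vertex's neighbors in the order listed); mark gray on enter, black on exit:
c gray
  g gray
    e gray
      i gray
        i→c: c is gray → back edge
First back edge: i → c.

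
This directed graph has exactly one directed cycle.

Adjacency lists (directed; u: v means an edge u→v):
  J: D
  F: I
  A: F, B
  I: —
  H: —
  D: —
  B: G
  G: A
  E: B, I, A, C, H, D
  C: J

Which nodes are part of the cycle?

DFS with gray/black marking from A:
A gray
  F gray
    I gray
    I black
  F black
  B gray
    G gray
      G→A: A is gray → back edge
Back edge closes the cycle A → B → G → A; its vertices are {A, B, G}.

A, B, G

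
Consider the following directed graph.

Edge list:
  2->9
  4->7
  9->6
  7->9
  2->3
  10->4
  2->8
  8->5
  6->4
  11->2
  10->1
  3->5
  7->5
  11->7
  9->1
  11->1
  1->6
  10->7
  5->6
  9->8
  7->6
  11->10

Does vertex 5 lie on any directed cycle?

Yes

5 is on a cycle iff 5 can reach itself via ≥1 edge.
5 → 6 → 4 → 7 → 5 — yes.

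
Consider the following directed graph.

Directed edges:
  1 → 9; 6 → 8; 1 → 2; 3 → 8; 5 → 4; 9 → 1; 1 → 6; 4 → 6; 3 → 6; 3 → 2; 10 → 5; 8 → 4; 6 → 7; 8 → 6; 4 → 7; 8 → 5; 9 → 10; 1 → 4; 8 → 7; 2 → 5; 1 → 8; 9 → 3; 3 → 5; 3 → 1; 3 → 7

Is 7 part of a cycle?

No

7 lies on a cycle iff there is a path from 7 back to itself.
Exploring from 7, it never reaches itself; equivalently, its strongly connected component is a singleton.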